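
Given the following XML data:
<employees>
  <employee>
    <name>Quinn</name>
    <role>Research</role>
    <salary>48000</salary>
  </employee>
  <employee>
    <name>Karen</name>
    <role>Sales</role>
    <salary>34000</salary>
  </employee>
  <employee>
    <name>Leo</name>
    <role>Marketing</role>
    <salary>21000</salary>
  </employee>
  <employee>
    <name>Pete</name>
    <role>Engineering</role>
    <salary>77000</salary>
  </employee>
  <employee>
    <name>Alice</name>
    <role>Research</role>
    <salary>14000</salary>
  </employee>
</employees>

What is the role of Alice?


Searching for <employee> with <name>Alice</name>
Found at position 5
<role>Research</role>

ANSWER: Research


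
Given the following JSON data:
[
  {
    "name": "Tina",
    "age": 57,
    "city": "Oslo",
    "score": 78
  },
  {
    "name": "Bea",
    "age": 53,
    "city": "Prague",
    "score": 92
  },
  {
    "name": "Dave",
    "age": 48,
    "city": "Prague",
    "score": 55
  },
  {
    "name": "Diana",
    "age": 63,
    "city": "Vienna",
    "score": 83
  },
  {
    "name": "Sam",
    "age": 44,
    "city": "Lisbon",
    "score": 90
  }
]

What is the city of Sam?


Looking up record where name = Sam
Record index: 4
Field 'city' = Lisbon

ANSWER: Lisbon


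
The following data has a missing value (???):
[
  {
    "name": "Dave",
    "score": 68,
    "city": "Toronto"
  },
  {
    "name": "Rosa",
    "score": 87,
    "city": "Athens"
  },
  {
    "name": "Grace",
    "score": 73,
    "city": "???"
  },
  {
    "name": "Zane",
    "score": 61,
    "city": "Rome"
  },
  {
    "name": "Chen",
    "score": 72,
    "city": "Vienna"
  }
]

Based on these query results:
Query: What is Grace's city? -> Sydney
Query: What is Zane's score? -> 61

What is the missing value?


The missing value is Grace's city
From query: Grace's city = Sydney

ANSWER: Sydney


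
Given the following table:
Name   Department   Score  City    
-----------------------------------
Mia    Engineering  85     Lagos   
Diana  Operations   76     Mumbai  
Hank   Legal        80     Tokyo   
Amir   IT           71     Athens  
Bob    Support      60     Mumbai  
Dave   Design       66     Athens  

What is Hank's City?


Row 3: Hank
City = Tokyo

ANSWER: Tokyo


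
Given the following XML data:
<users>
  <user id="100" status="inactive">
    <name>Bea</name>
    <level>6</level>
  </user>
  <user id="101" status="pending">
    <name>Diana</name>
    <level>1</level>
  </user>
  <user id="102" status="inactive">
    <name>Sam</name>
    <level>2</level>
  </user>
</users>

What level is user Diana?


Finding user: Diana
<level>1</level>

ANSWER: 1


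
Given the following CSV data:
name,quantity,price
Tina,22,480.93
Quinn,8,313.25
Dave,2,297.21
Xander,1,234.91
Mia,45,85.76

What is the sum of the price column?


Values in 'price' column:
  Row 1: 480.93
  Row 2: 313.25
  Row 3: 297.21
  Row 4: 234.91
  Row 5: 85.76
Sum = 480.93 + 313.25 + 297.21 + 234.91 + 85.76 = 1412.06

ANSWER: 1412.06


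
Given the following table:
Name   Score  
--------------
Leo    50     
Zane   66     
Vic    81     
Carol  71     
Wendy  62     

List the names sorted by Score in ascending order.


Sorting by Score (ascending):
  Leo: 50
  Wendy: 62
  Zane: 66
  Carol: 71
  Vic: 81


ANSWER: Leo, Wendy, Zane, Carol, Vic


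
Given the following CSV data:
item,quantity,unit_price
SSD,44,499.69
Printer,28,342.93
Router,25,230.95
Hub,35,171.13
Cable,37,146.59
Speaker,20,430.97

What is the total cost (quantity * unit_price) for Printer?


Row: Printer
quantity = 28
unit_price = 342.93
total = 28 * 342.93 = 9602.04

ANSWER: 9602.04


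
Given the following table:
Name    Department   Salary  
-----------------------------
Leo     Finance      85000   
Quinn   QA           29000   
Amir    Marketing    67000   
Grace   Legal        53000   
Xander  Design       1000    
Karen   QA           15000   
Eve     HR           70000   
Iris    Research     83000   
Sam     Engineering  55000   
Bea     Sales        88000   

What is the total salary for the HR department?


HR department members:
  Eve: 70000
Total = 70000 = 70000

ANSWER: 70000


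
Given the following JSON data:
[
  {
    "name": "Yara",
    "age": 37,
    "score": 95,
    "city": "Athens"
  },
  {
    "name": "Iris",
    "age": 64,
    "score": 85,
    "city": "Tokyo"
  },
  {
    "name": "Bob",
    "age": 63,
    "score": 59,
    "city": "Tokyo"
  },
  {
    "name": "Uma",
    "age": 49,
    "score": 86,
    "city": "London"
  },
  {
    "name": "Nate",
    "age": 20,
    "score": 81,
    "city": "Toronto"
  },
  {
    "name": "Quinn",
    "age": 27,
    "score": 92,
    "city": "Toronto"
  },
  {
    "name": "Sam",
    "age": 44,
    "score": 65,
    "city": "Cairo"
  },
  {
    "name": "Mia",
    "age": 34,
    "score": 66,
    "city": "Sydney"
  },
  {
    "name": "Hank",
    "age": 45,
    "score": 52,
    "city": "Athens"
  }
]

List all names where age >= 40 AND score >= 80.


Checking both conditions:
  Yara (age=37, score=95) -> no
  Iris (age=64, score=85) -> YES
  Bob (age=63, score=59) -> no
  Uma (age=49, score=86) -> YES
  Nate (age=20, score=81) -> no
  Quinn (age=27, score=92) -> no
  Sam (age=44, score=65) -> no
  Mia (age=34, score=66) -> no
  Hank (age=45, score=52) -> no


ANSWER: Iris, Uma


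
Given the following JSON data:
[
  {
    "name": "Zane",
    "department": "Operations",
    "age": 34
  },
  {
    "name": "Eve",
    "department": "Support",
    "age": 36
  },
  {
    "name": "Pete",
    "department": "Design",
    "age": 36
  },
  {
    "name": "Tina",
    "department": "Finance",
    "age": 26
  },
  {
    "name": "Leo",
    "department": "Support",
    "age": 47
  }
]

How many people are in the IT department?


Scanning records for department = IT
  No matches found
Count: 0

ANSWER: 0


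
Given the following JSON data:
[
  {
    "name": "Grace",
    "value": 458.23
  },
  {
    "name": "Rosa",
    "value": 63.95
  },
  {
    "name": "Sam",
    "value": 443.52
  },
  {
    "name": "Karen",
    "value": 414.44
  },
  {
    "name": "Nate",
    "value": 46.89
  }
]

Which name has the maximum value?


Comparing values:
  Grace: 458.23
  Rosa: 63.95
  Sam: 443.52
  Karen: 414.44
  Nate: 46.89
Maximum: Grace (458.23)

ANSWER: Grace


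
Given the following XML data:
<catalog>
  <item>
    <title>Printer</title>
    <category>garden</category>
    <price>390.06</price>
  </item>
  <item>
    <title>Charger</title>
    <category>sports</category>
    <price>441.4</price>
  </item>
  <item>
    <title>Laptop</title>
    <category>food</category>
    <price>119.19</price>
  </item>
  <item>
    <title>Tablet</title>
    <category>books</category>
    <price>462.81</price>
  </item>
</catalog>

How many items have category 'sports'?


Scanning <item> elements for <category>sports</category>:
  Item 2: Charger -> MATCH
Count: 1

ANSWER: 1


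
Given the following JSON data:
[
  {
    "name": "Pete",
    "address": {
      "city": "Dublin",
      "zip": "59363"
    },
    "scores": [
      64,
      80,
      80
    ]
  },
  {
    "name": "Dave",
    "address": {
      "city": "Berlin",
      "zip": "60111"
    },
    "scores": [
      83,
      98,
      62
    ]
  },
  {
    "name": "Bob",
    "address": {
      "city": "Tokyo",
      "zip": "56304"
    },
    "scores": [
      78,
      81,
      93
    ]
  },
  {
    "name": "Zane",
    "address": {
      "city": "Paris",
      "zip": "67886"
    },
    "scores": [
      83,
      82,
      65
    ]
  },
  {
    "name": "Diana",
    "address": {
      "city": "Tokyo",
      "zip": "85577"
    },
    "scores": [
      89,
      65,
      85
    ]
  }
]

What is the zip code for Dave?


Path: records[1].address.zip
Value: 60111

ANSWER: 60111


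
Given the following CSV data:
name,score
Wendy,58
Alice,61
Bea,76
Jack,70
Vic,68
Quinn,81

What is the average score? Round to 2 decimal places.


Scores: 58, 61, 76, 70, 68, 81
Sum = 414
Count = 6
Average = 414 / 6 = 69.00

ANSWER: 69.00


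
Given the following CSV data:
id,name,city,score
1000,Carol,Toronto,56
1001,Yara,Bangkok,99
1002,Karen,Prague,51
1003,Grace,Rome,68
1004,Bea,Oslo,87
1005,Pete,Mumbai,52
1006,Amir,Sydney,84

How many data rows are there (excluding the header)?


Counting rows (excluding header):
Header: id,name,city,score
Data rows: 7

ANSWER: 7


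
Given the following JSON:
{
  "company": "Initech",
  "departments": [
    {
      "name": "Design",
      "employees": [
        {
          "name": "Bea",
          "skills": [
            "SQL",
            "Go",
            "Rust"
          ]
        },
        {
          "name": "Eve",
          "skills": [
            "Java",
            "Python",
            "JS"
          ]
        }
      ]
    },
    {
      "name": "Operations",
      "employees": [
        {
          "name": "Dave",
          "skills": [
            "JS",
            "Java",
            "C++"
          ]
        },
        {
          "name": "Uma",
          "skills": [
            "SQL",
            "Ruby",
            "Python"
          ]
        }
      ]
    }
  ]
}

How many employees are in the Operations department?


Path: departments[1].employees
Count: 2

ANSWER: 2


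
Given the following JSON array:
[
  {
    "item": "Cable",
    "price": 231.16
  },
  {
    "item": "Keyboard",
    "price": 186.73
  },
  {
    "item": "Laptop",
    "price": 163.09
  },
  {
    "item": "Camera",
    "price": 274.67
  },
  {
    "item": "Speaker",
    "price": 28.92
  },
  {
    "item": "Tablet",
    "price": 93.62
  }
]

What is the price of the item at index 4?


Array index 4 -> Speaker
price = 28.92

ANSWER: 28.92


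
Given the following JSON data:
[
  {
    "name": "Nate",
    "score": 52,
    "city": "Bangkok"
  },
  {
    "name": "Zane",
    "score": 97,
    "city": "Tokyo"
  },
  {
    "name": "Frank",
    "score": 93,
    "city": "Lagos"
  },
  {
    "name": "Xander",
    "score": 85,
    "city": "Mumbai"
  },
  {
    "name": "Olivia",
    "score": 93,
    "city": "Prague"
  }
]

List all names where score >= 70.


Filtering records where score >= 70:
  Nate (score=52) -> no
  Zane (score=97) -> YES
  Frank (score=93) -> YES
  Xander (score=85) -> YES
  Olivia (score=93) -> YES


ANSWER: Zane, Frank, Xander, Olivia


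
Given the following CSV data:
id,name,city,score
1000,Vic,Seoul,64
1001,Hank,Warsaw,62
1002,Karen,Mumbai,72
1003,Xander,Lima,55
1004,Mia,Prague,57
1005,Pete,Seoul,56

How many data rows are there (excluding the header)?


Counting rows (excluding header):
Header: id,name,city,score
Data rows: 6

ANSWER: 6


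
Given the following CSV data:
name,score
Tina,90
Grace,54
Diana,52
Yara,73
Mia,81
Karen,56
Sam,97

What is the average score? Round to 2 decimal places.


Scores: 90, 54, 52, 73, 81, 56, 97
Sum = 503
Count = 7
Average = 503 / 7 = 71.86

ANSWER: 71.86


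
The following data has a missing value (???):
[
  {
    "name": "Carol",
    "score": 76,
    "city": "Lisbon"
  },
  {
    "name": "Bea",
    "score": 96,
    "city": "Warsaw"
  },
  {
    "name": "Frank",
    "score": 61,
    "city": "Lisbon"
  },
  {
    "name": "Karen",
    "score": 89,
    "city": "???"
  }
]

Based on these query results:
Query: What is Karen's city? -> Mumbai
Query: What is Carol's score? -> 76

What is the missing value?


The missing value is Karen's city
From query: Karen's city = Mumbai

ANSWER: Mumbai


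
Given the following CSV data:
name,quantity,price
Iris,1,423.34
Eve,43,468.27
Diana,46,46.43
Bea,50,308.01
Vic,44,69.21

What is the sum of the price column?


Values in 'price' column:
  Row 1: 423.34
  Row 2: 468.27
  Row 3: 46.43
  Row 4: 308.01
  Row 5: 69.21
Sum = 423.34 + 468.27 + 46.43 + 308.01 + 69.21 = 1315.26

ANSWER: 1315.26


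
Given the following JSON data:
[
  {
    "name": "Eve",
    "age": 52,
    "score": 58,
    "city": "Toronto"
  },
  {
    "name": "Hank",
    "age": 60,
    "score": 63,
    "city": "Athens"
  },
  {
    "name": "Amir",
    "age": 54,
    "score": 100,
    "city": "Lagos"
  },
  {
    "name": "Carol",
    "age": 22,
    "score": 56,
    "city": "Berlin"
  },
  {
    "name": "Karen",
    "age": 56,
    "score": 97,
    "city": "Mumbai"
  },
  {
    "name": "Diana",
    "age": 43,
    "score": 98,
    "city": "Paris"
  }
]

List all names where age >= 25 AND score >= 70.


Checking both conditions:
  Eve (age=52, score=58) -> no
  Hank (age=60, score=63) -> no
  Amir (age=54, score=100) -> YES
  Carol (age=22, score=56) -> no
  Karen (age=56, score=97) -> YES
  Diana (age=43, score=98) -> YES


ANSWER: Amir, Karen, Diana


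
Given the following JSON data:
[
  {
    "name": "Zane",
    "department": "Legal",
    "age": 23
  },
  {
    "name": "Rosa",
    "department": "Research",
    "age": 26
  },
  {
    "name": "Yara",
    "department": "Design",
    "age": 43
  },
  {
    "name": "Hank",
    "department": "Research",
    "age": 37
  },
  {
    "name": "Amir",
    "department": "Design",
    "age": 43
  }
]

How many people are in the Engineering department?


Scanning records for department = Engineering
  No matches found
Count: 0

ANSWER: 0


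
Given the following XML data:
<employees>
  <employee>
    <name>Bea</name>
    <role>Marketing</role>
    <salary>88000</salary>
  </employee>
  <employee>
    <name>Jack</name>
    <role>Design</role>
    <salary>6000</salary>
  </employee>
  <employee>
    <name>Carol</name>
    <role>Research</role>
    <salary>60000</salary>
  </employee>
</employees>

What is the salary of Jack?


Searching for <employee> with <name>Jack</name>
Found at position 2
<salary>6000</salary>

ANSWER: 6000


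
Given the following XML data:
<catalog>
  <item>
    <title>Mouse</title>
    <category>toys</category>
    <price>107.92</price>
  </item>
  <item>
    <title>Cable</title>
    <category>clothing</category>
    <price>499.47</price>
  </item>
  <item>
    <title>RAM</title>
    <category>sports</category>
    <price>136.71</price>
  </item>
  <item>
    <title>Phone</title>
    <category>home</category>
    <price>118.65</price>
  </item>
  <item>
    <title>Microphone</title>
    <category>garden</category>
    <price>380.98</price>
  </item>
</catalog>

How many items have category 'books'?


Scanning <item> elements for <category>books</category>:
Count: 0

ANSWER: 0


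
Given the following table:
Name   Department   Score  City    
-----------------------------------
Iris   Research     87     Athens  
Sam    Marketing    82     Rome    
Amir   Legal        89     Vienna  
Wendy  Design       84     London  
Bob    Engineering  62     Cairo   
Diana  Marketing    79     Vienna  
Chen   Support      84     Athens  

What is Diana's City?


Row 6: Diana
City = Vienna

ANSWER: Vienna


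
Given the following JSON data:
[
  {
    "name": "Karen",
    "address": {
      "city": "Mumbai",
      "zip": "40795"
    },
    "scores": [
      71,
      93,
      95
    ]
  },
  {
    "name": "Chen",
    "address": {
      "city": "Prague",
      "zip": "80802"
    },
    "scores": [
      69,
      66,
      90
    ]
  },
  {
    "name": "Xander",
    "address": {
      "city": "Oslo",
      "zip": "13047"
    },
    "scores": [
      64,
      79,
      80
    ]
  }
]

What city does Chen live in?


Path: records[1].address.city
Value: Prague

ANSWER: Prague


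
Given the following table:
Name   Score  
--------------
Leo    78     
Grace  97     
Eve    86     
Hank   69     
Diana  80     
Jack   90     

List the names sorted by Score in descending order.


Sorting by Score (descending):
  Grace: 97
  Jack: 90
  Eve: 86
  Diana: 80
  Leo: 78
  Hank: 69


ANSWER: Grace, Jack, Eve, Diana, Leo, Hank


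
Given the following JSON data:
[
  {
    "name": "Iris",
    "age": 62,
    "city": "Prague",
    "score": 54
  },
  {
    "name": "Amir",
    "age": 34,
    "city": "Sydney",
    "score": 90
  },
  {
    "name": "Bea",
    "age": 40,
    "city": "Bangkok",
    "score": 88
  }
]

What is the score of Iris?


Looking up record where name = Iris
Record index: 0
Field 'score' = 54

ANSWER: 54


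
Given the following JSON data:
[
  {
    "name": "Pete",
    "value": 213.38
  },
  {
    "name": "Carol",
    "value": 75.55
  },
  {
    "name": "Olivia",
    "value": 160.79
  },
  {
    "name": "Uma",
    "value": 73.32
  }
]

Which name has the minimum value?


Comparing values:
  Pete: 213.38
  Carol: 75.55
  Olivia: 160.79
  Uma: 73.32
Minimum: Uma (73.32)

ANSWER: Uma


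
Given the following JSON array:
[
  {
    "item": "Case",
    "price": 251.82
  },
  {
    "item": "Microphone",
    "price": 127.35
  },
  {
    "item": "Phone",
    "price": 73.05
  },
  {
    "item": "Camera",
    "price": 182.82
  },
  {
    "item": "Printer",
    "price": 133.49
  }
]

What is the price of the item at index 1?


Array index 1 -> Microphone
price = 127.35

ANSWER: 127.35


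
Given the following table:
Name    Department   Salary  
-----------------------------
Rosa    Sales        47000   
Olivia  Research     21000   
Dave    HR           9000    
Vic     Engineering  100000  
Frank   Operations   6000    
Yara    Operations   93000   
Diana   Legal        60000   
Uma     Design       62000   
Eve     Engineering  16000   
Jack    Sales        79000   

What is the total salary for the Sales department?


Sales department members:
  Rosa: 47000
  Jack: 79000
Total = 47000 + 79000 = 126000

ANSWER: 126000


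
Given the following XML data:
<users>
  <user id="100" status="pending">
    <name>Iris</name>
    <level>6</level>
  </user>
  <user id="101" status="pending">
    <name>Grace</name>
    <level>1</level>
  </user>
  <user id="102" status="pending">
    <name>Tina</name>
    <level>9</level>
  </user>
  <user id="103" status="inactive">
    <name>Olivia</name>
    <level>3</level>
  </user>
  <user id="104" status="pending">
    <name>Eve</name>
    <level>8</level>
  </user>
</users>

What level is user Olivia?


Finding user: Olivia
<level>3</level>

ANSWER: 3


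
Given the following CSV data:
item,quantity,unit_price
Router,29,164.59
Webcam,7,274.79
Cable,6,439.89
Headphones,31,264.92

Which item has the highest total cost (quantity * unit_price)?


Computing row totals:
  Router: 4773.11
  Webcam: 1923.53
  Cable: 2639.34
  Headphones: 8212.52
Maximum: Headphones (8212.52)

ANSWER: Headphones


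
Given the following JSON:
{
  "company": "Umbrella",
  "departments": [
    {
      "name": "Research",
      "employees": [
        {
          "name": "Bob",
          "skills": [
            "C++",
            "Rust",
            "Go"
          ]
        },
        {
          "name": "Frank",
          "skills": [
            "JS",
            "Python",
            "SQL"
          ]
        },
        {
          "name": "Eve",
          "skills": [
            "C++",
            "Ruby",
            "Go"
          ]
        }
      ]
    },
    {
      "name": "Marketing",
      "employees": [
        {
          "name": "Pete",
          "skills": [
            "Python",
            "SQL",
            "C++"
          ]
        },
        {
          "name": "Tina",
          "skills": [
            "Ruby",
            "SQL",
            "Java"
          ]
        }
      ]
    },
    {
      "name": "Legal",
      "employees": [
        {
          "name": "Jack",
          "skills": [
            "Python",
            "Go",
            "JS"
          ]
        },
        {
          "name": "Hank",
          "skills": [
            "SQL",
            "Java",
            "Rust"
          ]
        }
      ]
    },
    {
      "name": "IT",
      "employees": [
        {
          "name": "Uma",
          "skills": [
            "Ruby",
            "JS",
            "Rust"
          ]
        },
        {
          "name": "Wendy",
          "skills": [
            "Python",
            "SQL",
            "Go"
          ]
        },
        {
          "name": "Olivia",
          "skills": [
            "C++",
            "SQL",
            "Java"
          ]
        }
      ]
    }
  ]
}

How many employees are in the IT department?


Path: departments[3].employees
Count: 3

ANSWER: 3


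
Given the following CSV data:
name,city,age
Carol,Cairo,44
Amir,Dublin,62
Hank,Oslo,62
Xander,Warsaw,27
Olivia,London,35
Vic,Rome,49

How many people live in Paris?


Scanning city column for 'Paris':
Total matches: 0

ANSWER: 0


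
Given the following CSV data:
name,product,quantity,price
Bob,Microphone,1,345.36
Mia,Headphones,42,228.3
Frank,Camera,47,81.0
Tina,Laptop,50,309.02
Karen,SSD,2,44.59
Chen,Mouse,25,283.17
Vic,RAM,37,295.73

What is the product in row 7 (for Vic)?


Row 7: Vic
Column 'product' = RAM

ANSWER: RAM


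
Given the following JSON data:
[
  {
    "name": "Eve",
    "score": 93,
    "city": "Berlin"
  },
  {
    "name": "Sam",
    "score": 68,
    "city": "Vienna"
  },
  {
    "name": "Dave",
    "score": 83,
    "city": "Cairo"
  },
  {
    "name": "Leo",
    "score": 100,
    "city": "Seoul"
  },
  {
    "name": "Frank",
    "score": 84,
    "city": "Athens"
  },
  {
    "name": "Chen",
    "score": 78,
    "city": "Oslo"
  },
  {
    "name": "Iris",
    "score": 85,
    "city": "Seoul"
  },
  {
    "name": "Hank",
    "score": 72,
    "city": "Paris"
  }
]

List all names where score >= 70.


Filtering records where score >= 70:
  Eve (score=93) -> YES
  Sam (score=68) -> no
  Dave (score=83) -> YES
  Leo (score=100) -> YES
  Frank (score=84) -> YES
  Chen (score=78) -> YES
  Iris (score=85) -> YES
  Hank (score=72) -> YES


ANSWER: Eve, Dave, Leo, Frank, Chen, Iris, Hank


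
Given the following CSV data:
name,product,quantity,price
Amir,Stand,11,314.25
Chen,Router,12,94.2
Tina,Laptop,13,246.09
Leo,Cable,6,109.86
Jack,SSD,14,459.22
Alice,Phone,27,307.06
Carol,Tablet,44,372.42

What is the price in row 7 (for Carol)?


Row 7: Carol
Column 'price' = 372.42

ANSWER: 372.42


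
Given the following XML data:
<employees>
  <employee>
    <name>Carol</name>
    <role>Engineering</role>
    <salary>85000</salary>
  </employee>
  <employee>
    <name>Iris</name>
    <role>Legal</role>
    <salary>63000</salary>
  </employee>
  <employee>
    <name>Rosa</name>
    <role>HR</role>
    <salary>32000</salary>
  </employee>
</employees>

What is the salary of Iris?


Searching for <employee> with <name>Iris</name>
Found at position 2
<salary>63000</salary>

ANSWER: 63000


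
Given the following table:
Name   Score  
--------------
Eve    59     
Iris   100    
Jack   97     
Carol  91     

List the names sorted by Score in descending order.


Sorting by Score (descending):
  Iris: 100
  Jack: 97
  Carol: 91
  Eve: 59


ANSWER: Iris, Jack, Carol, Eve


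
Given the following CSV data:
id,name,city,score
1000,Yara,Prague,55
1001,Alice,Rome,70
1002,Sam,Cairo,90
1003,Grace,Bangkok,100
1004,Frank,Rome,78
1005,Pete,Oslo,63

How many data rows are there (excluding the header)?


Counting rows (excluding header):
Header: id,name,city,score
Data rows: 6

ANSWER: 6


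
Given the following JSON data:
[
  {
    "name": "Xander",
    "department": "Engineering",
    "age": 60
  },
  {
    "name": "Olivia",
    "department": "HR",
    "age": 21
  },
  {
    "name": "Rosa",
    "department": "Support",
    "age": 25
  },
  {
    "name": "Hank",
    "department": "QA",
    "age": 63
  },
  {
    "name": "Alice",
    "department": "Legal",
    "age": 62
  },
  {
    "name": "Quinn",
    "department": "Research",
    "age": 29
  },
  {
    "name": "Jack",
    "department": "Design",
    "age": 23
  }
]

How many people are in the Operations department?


Scanning records for department = Operations
  No matches found
Count: 0

ANSWER: 0


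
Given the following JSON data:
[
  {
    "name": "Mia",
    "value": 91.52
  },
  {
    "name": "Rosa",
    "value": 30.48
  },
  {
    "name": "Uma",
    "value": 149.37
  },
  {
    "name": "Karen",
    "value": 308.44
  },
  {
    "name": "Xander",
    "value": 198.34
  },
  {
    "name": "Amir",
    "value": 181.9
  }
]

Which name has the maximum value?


Comparing values:
  Mia: 91.52
  Rosa: 30.48
  Uma: 149.37
  Karen: 308.44
  Xander: 198.34
  Amir: 181.9
Maximum: Karen (308.44)

ANSWER: Karen


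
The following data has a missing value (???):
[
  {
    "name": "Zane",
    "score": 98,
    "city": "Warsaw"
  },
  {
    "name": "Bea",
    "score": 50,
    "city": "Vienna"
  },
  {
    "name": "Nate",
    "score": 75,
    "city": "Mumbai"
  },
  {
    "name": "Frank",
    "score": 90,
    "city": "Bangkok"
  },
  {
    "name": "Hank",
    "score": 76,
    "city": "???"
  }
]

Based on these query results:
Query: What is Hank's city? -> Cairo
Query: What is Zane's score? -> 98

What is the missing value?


The missing value is Hank's city
From query: Hank's city = Cairo

ANSWER: Cairo


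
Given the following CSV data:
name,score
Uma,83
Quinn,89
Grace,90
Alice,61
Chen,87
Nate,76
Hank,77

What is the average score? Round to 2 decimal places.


Scores: 83, 89, 90, 61, 87, 76, 77
Sum = 563
Count = 7
Average = 563 / 7 = 80.43

ANSWER: 80.43


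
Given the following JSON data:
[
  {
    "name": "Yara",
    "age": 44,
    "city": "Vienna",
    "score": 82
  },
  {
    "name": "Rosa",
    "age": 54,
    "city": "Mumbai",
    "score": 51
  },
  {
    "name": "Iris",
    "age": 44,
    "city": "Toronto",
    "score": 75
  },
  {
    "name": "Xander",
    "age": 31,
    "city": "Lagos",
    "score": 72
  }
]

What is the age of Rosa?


Looking up record where name = Rosa
Record index: 1
Field 'age' = 54

ANSWER: 54


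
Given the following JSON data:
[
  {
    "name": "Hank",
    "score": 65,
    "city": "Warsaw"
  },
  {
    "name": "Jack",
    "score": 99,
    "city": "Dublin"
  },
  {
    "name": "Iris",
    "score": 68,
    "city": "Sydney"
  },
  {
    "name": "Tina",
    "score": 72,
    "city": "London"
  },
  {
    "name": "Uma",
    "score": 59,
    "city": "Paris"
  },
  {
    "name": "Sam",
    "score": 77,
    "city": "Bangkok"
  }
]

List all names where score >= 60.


Filtering records where score >= 60:
  Hank (score=65) -> YES
  Jack (score=99) -> YES
  Iris (score=68) -> YES
  Tina (score=72) -> YES
  Uma (score=59) -> no
  Sam (score=77) -> YES


ANSWER: Hank, Jack, Iris, Tina, Sam


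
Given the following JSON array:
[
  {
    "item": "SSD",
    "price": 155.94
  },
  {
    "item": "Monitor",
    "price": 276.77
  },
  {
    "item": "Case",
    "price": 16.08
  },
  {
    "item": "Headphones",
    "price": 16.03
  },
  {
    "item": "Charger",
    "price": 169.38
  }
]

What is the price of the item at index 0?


Array index 0 -> SSD
price = 155.94

ANSWER: 155.94


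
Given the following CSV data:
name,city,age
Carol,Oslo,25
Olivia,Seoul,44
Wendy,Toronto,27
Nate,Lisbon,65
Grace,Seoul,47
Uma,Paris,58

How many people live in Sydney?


Scanning city column for 'Sydney':
Total matches: 0

ANSWER: 0


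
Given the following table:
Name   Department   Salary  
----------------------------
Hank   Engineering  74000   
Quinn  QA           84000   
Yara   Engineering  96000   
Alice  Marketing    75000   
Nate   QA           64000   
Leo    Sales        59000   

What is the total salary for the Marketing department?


Marketing department members:
  Alice: 75000
Total = 75000 = 75000

ANSWER: 75000


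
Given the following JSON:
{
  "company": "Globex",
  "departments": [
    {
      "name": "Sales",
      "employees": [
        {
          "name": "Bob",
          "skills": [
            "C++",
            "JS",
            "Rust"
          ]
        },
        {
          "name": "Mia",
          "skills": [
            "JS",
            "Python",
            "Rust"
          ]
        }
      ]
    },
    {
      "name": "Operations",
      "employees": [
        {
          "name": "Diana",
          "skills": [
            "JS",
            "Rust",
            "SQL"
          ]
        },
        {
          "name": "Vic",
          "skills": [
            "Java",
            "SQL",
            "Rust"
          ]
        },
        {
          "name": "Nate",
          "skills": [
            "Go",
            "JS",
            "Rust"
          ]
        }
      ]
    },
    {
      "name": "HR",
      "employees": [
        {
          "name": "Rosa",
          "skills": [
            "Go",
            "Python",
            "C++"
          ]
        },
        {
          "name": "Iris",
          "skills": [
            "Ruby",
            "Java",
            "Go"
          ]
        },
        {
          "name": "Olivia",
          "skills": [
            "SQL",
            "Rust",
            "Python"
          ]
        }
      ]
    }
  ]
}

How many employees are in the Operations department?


Path: departments[1].employees
Count: 3

ANSWER: 3


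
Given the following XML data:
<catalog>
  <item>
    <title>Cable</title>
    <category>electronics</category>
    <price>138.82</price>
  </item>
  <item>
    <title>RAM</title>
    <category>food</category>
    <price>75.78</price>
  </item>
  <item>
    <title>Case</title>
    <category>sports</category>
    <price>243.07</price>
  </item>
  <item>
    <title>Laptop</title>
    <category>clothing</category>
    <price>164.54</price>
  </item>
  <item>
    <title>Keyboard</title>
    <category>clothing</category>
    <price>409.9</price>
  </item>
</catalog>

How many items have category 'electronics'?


Scanning <item> elements for <category>electronics</category>:
  Item 1: Cable -> MATCH
Count: 1

ANSWER: 1


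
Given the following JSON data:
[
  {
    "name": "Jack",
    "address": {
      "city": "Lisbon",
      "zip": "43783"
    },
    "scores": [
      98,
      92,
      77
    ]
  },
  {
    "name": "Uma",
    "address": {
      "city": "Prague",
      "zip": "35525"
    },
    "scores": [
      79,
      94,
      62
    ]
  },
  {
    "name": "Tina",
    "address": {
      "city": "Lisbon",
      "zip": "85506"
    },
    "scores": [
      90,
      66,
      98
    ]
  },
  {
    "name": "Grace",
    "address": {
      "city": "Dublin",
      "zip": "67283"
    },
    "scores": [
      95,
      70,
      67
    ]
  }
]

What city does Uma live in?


Path: records[1].address.city
Value: Prague

ANSWER: Prague


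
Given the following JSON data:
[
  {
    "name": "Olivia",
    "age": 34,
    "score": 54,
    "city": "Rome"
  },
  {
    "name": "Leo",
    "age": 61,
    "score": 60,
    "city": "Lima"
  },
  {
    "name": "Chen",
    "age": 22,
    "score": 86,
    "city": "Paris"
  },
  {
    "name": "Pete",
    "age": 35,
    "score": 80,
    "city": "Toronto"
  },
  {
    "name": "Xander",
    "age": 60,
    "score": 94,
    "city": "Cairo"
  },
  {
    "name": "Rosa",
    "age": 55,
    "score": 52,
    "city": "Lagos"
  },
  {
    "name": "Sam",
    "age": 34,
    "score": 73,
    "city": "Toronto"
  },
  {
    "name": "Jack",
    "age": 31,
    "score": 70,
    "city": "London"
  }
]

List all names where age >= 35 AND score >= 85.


Checking both conditions:
  Olivia (age=34, score=54) -> no
  Leo (age=61, score=60) -> no
  Chen (age=22, score=86) -> no
  Pete (age=35, score=80) -> no
  Xander (age=60, score=94) -> YES
  Rosa (age=55, score=52) -> no
  Sam (age=34, score=73) -> no
  Jack (age=31, score=70) -> no


ANSWER: Xander


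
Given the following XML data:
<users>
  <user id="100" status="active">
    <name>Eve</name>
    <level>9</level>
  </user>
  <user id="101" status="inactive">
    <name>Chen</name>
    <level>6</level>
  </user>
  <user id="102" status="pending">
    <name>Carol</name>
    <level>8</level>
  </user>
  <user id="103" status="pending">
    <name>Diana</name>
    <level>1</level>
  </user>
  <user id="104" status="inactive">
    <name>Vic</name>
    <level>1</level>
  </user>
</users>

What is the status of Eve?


Finding user with name = Eve
user id="100" status="active"

ANSWER: active


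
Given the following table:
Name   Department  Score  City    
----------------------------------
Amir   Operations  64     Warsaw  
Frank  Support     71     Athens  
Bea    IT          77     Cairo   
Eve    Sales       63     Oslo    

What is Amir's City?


Row 1: Amir
City = Warsaw

ANSWER: Warsaw


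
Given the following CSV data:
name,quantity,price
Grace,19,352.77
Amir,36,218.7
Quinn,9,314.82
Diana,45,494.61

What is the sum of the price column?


Values in 'price' column:
  Row 1: 352.77
  Row 2: 218.7
  Row 3: 314.82
  Row 4: 494.61
Sum = 352.77 + 218.7 + 314.82 + 494.61 = 1380.9

ANSWER: 1380.9


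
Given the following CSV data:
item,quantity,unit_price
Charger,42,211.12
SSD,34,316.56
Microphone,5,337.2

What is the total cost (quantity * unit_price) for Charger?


Row: Charger
quantity = 42
unit_price = 211.12
total = 42 * 211.12 = 8867.04

ANSWER: 8867.04


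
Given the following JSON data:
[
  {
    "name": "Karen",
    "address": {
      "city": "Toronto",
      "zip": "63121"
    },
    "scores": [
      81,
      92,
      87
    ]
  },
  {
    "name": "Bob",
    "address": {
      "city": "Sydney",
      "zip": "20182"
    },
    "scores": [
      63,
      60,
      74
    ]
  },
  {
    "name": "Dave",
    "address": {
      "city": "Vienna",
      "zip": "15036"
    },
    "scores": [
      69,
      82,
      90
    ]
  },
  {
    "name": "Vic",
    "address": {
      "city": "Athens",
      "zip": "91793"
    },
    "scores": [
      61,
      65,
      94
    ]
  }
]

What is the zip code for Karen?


Path: records[0].address.zip
Value: 63121

ANSWER: 63121


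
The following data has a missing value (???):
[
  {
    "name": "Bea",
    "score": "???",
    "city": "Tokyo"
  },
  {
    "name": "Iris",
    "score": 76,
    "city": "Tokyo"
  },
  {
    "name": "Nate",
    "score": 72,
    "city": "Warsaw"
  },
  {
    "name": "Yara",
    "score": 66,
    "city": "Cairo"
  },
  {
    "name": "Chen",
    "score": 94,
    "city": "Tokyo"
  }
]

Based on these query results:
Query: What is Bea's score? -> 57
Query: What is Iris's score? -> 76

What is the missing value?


The missing value is Bea's score
From query: Bea's score = 57

ANSWER: 57


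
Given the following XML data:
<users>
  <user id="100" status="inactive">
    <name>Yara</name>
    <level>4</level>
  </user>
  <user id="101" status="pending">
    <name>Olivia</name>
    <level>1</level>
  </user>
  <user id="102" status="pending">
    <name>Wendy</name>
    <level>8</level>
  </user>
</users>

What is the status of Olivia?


Finding user with name = Olivia
user id="101" status="pending"

ANSWER: pending


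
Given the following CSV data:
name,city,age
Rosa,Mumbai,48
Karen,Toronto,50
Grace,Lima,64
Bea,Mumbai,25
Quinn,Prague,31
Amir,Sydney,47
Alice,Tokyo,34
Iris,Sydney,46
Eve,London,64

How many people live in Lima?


Scanning city column for 'Lima':
  Row 3: Grace -> MATCH
Total matches: 1

ANSWER: 1


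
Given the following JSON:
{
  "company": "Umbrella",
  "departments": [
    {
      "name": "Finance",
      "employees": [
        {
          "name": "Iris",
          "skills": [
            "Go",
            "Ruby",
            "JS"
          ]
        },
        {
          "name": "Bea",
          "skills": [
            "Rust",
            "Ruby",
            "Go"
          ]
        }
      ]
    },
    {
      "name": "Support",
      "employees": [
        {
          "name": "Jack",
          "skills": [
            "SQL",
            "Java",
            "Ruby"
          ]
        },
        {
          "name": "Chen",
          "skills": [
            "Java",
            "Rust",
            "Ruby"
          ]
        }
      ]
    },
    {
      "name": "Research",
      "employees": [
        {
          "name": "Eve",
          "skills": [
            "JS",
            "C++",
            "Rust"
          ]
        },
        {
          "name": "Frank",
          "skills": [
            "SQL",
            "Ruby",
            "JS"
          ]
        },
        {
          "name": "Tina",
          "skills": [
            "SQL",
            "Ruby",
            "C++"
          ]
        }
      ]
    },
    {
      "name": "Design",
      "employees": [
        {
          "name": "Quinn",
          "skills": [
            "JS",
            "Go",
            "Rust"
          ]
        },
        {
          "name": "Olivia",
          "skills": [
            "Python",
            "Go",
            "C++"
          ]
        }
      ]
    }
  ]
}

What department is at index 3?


Path: departments[3].name
Value: Design

ANSWER: Design


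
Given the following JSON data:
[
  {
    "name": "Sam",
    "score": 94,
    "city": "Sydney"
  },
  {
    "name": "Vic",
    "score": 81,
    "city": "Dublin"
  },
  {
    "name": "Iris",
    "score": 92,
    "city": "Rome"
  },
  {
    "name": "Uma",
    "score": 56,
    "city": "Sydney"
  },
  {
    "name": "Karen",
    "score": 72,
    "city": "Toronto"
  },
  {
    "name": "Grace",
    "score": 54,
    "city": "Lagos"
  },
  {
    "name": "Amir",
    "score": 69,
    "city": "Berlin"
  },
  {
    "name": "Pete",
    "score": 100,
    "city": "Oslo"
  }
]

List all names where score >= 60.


Filtering records where score >= 60:
  Sam (score=94) -> YES
  Vic (score=81) -> YES
  Iris (score=92) -> YES
  Uma (score=56) -> no
  Karen (score=72) -> YES
  Grace (score=54) -> no
  Amir (score=69) -> YES
  Pete (score=100) -> YES


ANSWER: Sam, Vic, Iris, Karen, Amir, Pete


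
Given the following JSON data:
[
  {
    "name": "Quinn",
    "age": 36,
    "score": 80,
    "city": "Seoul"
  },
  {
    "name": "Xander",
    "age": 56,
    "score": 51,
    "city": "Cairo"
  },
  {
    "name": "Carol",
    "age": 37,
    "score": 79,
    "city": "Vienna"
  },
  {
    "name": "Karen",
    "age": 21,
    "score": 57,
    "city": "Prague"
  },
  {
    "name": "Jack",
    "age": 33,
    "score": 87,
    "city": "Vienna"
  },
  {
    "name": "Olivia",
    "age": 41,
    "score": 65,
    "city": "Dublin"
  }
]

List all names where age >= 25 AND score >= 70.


Checking both conditions:
  Quinn (age=36, score=80) -> YES
  Xander (age=56, score=51) -> no
  Carol (age=37, score=79) -> YES
  Karen (age=21, score=57) -> no
  Jack (age=33, score=87) -> YES
  Olivia (age=41, score=65) -> no


ANSWER: Quinn, Carol, Jack


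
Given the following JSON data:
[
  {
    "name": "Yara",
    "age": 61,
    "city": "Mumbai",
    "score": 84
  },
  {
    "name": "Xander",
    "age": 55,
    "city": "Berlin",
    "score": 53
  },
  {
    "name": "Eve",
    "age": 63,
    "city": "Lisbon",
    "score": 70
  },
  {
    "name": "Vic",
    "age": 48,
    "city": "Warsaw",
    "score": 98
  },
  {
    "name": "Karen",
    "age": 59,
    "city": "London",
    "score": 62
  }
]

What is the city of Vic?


Looking up record where name = Vic
Record index: 3
Field 'city' = Warsaw

ANSWER: Warsaw


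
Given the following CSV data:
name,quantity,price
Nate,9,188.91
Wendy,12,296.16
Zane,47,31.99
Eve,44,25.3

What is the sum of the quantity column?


Values in 'quantity' column:
  Row 1: 9
  Row 2: 12
  Row 3: 47
  Row 4: 44
Sum = 9 + 12 + 47 + 44 = 112

ANSWER: 112


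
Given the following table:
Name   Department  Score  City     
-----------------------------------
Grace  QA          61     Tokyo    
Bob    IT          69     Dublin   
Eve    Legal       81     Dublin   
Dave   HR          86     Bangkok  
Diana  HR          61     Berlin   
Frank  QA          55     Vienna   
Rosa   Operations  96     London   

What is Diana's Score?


Row 5: Diana
Score = 61

ANSWER: 61


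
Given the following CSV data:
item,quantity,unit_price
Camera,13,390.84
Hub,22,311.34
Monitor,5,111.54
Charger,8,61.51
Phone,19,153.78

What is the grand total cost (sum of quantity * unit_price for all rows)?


Computing row totals:
  Camera: 13 * 390.84 = 5080.92
  Hub: 22 * 311.34 = 6849.48
  Monitor: 5 * 111.54 = 557.7
  Charger: 8 * 61.51 = 492.08
  Phone: 19 * 153.78 = 2921.82
Grand total = 5080.92 + 6849.48 + 557.7 + 492.08 + 2921.82 = 15902.0

ANSWER: 15902.0


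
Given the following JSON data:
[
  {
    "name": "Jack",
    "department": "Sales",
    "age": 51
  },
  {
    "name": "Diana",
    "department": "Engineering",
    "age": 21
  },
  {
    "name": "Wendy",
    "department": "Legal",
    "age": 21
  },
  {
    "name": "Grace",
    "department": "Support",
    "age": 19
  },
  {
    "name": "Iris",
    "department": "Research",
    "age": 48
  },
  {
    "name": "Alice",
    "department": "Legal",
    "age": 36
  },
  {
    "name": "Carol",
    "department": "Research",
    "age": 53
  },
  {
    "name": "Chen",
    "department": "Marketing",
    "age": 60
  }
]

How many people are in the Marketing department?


Scanning records for department = Marketing
  Record 7: Chen
Count: 1

ANSWER: 1
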